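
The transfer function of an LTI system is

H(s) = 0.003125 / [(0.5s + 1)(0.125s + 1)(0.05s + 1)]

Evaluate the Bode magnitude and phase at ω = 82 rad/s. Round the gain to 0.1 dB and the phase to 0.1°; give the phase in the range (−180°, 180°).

-115.1 dB, 110.7°

At ω = 82 rad/s:
pole (1 + j82·0.5) = 1 + j41 → |·| ≈ 41.012, ∠ ≈ 88.60°
pole (1 + j82·0.125) = 1 + j10.25 → |·| ≈ 10.299, ∠ ≈ 84.43°
pole (1 + j82·0.05) = 1 + j4.1 → |·| ≈ 4.2202, ∠ ≈ 76.29°
|H| = 0.003125 · 1 / (41.012 · 10.299 · 4.2202) ≈ 1.7531e-06
Gain = 20 log₁₀(1.7531e-06) ≈ -115.12 dB
∠H = (0°) − (88.60° + 84.43° + 76.29°) = -249.32° ≡ 110.68° (principal value)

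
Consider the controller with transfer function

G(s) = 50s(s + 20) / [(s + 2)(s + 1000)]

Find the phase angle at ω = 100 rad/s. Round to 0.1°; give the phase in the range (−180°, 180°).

74.1°

At s = jω = j100:
zero (s+20): 20 + j100 → |·| = √(20²+100²) = √10400 ≈ 101.98, ∠ = arctan(100/20) ≈ 78.69°
zero at origin: s = j100 → |·| = 100, ∠ = 90.00°
pole (s+2): 2 + j100 → |·| = √(2²+100²) = √10004 ≈ 100.02, ∠ = arctan(100/2) ≈ 88.85°
pole (s+1000): 1000 + j100 → |·| = √(1000²+100²) = √1010000 ≈ 1005, ∠ = arctan(100/1000) ≈ 5.71°
∠G = 168.69° − 94.56° = 74.13°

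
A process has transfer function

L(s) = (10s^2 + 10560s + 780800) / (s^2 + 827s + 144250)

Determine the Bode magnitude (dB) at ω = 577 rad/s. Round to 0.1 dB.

Substitute s = j577:
Numerator: 10(j577)^2 + 10560(j577) + 780800 = -2548490 + j6093120
Denominator: (j577)^2 + 827(j577) + 144250 = -188679 + j477179
|N| = √(2548490² + 6093120²) ≈ 6.6046e+06, ∠N ≈ 112.70°
|D| = √(188679² + 477179²) ≈ 5.1313e+05, ∠D ≈ 111.57°
|L| = 6.6046e+06 / 5.1313e+05 ≈ 12.871
Gain = 20 log₁₀(12.871) ≈ 22.19 dB

22.2 dB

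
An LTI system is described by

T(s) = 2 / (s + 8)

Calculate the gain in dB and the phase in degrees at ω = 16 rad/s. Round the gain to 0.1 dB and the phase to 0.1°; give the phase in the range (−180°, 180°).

Substitute s = j16:
Numerator: 2 = 2 + j0
Denominator: (j16) + 8 = 8 + j16
|N| = √(2² + 0²) ≈ 2, ∠N ≈ 0.00°
|D| = √(8² + 16²) ≈ 17.889, ∠D ≈ 63.43°
|T| = 2 / 17.889 ≈ 0.1118
Gain = 20 log₁₀(0.1118) ≈ -19.03 dB
∠T = 0.00° − 63.43° = -63.43°

-19.0 dB, -63.4°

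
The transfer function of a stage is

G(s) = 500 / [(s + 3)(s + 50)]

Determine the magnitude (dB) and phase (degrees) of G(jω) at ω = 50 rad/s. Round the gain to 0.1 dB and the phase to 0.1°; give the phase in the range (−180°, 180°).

-17.0 dB, -131.6°

At s = jω = j50:
pole (s+3): 3 + j50 → |·| = √(3²+50²) = √2509 ≈ 50.09, ∠ = arctan(50/3) ≈ 86.57°
pole (s+50): 50 + j50 → |·| = √(50²+50²) = √5000 ≈ 70.711, ∠ = arctan(50/50) ≈ 45.00°
|G| = 500 / 3541.9 ≈ 0.14117
Gain = 20 log₁₀(0.14117) ≈ -17.01 dB
∠G = 0.00° − 131.57° = -131.57°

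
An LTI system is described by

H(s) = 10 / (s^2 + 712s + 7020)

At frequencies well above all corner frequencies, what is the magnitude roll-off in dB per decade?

Each pole contributes −20 dB/decade at high frequency; each zero contributes +20 dB/decade.
Net: 0 zero(s) − 2 pole(s) → -40 dB/decade.

-40 dB/decade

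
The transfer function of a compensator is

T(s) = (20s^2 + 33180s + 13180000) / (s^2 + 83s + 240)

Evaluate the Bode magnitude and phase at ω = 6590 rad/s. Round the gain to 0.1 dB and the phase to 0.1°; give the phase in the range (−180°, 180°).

26.2 dB, -13.6°

Substitute s = j6590:
Numerator: 20(j6590)^2 + 33180(j6590) + 13180000 = -855382000 + j218656200
Denominator: (j6590)^2 + 83(j6590) + 240 = -43427860 + j546970
|N| = √(855382000² + 218656200²) ≈ 8.8289e+08, ∠N ≈ 165.66°
|D| = √(43427860² + 546970²) ≈ 4.3431e+07, ∠D ≈ 179.28°
|T| = 8.8289e+08 / 4.3431e+07 ≈ 20.329
Gain = 20 log₁₀(20.329) ≈ 26.16 dB
∠T = 165.66° − 179.28° = -13.62°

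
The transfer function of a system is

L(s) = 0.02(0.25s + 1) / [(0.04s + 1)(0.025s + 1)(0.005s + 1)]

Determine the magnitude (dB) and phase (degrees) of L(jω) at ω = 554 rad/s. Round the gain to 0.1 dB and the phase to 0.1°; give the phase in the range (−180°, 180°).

At ω = 554 rad/s:
zero (1 + j554·0.25) = 1 + j138.5 → |·| ≈ 138.5, ∠ ≈ 89.59°
pole (1 + j554·0.04) = 1 + j22.16 → |·| ≈ 22.183, ∠ ≈ 87.42°
pole (1 + j554·0.025) = 1 + j13.85 → |·| ≈ 13.886, ∠ ≈ 85.87°
pole (1 + j554·0.005) = 1 + j2.77 → |·| ≈ 2.945, ∠ ≈ 70.15°
|L| = 0.02 · 138.5 / (22.183 · 13.886 · 2.945) ≈ 0.0030535
Gain = 20 log₁₀(0.0030535) ≈ -50.30 dB
∠L = (89.59°) − (87.42° + 85.87° + 70.15°) = -153.85°

-50.3 dB, -153.9°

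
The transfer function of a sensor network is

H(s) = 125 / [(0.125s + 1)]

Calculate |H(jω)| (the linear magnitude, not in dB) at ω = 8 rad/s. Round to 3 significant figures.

88.4

At ω = 8 rad/s:
pole (1 + j8·0.125) = 1 + j1 → |·| ≈ 1.4142, ∠ ≈ 45.00°
|H| = 125 · 1 / (1.4142) ≈ 88.389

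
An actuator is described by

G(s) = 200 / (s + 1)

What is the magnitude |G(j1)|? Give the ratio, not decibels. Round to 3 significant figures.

141

At s = jω = j1:
pole (s+1): 1 + j1 → |·| = √(1²+1²) = √2 ≈ 1.4142, ∠ = arctan(1/1) ≈ 45.00°
|G| = 200 / 1.4142 ≈ 141.42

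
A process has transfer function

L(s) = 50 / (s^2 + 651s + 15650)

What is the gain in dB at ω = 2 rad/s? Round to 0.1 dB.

Substitute s = j2:
Numerator: 50 = 50 + j0
Denominator: (j2)^2 + 651(j2) + 15650 = 15646 + j1302
|N| = √(50² + 0²) ≈ 50, ∠N ≈ 0.00°
|D| = √(15646² + 1302²) ≈ 15700, ∠D ≈ 4.76°
|L| = 50 / 15700 ≈ 0.0031847
Gain = 20 log₁₀(0.0031847) ≈ -49.94 dB

-49.9 dB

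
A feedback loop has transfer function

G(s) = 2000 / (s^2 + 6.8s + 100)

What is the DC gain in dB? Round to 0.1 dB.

G(0) = 2000 / 100 = 20
20 log₁₀(20) ≈ 26.02 dB

26.0 dB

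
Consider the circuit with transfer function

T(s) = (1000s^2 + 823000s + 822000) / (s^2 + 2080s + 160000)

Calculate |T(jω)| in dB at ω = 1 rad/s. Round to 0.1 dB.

Substitute s = j1:
Numerator: 1000(j1)^2 + 823000(j1) + 822000 = 821000 + j823000
Denominator: (j1)^2 + 2080(j1) + 160000 = 159999 + j2080
|N| = √(821000² + 823000²) ≈ 1.1625e+06, ∠N ≈ 45.07°
|D| = √(159999² + 2080²) ≈ 1.6001e+05, ∠D ≈ 0.74°
|T| = 1.1625e+06 / 1.6001e+05 ≈ 7.2652
Gain = 20 log₁₀(7.2652) ≈ 17.22 dB

17.2 dB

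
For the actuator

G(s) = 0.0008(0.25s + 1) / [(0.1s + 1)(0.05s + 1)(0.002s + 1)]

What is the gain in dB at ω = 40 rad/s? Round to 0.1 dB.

At ω = 40 rad/s:
zero (1 + j40·0.25) = 1 + j10 → |·| ≈ 10.05, ∠ ≈ 84.29°
pole (1 + j40·0.1) = 1 + j4 → |·| ≈ 4.1231, ∠ ≈ 75.96°
pole (1 + j40·0.05) = 1 + j2 → |·| ≈ 2.2361, ∠ ≈ 63.43°
pole (1 + j40·0.002) = 1 + j0.08 → |·| ≈ 1.0032, ∠ ≈ 4.57°
|G| = 0.0008 · 10.05 / (4.1231 · 2.2361 · 1.0032) ≈ 0.00086927
Gain = 20 log₁₀(0.00086927) ≈ -61.22 dB

-61.2 dB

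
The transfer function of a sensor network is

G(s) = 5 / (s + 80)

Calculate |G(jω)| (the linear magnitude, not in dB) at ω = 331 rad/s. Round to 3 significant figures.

At s = jω = j331:
pole (s+80): 80 + j331 → |·| = √(80²+331²) = √115961 ≈ 340.53, ∠ = arctan(331/80) ≈ 76.41°
|G| = 5 / 340.53 ≈ 0.014683

0.0147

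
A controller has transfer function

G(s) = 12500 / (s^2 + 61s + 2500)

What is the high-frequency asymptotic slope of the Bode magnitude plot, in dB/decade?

Each pole contributes −20 dB/decade at high frequency; each zero contributes +20 dB/decade.
Net: 0 zero(s) − 2 pole(s) → -40 dB/decade.

-40 dB/decade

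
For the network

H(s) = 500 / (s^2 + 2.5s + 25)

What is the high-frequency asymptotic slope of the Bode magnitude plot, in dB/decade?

-40 dB/decade

Each pole contributes −20 dB/decade at high frequency; each zero contributes +20 dB/decade.
Net: 0 zero(s) − 2 pole(s) → -40 dB/decade.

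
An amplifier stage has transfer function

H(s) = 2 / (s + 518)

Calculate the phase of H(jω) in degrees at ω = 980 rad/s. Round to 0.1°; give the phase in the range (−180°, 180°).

Substitute s = j980:
Numerator: 2 = 2 + j0
Denominator: (j980) + 518 = 518 + j980
|N| = √(2² + 0²) ≈ 2, ∠N ≈ 0.00°
|D| = √(518² + 980²) ≈ 1108.5, ∠D ≈ 62.14°
∠H = 0.00° − 62.14° = -62.14°

-62.1°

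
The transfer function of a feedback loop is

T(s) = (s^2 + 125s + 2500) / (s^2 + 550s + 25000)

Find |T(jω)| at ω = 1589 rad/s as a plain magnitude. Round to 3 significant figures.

Substitute s = j1589:
Numerator: (j1589)^2 + 125(j1589) + 2500 = -2522421 + j198625
Denominator: (j1589)^2 + 550(j1589) + 25000 = -2499921 + j873950
|N| = √(2522421² + 198625²) ≈ 2.5302e+06, ∠N ≈ 175.50°
|D| = √(2499921² + 873950²) ≈ 2.6483e+06, ∠D ≈ 160.73°
|T| = 2.5302e+06 / 2.6483e+06 ≈ 0.95541

0.955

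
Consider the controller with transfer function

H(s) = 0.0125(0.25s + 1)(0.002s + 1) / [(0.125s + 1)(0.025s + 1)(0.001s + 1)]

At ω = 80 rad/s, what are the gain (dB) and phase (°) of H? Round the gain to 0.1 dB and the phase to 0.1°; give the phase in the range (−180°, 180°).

At ω = 80 rad/s:
zero (1 + j80·0.25) = 1 + j20 → |·| ≈ 20.025, ∠ ≈ 87.14°
zero (1 + j80·0.002) = 1 + j0.16 → |·| ≈ 1.0127, ∠ ≈ 9.09°
pole (1 + j80·0.125) = 1 + j10 → |·| ≈ 10.05, ∠ ≈ 84.29°
pole (1 + j80·0.025) = 1 + j2 → |·| ≈ 2.2361, ∠ ≈ 63.43°
pole (1 + j80·0.001) = 1 + j0.08 → |·| ≈ 1.0032, ∠ ≈ 4.57°
|H| = 0.0125 · 20.025 · 1.0127 / (10.05 · 2.2361 · 1.0032) ≈ 0.011244
Gain = 20 log₁₀(0.011244) ≈ -38.98 dB
∠H = (87.14° + 9.09°) − (84.29° + 63.43° + 4.57°) = -56.06°

-39.0 dB, -56.1°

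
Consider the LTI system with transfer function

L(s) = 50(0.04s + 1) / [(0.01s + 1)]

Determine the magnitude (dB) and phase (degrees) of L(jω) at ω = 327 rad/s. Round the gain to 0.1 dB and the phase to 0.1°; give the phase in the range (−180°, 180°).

45.7 dB, 12.6°

At ω = 327 rad/s:
zero (1 + j327·0.04) = 1 + j13.08 → |·| ≈ 13.118, ∠ ≈ 85.63°
pole (1 + j327·0.01) = 1 + j3.27 → |·| ≈ 3.4195, ∠ ≈ 73.00°
|L| = 50 · 13.118 / (3.4195) ≈ 191.81
Gain = 20 log₁₀(191.81) ≈ 45.66 dB
∠L = (85.63°) − (73.00°) = 12.63°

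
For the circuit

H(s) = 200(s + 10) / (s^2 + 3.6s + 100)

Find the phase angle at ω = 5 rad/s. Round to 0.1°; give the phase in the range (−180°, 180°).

13.1°

At s = jω = j5:
zero (s+10): 10 + j5 → |·| = √(10²+5²) = √125 ≈ 11.18, ∠ = arctan(5/10) ≈ 26.57°
quadratic: (j5)² + 3.6·j5 + 100 = 75 + j18 → |·| ≈ 77.13, ∠ ≈ 13.50°
∠H = 26.57° − 13.50° = 13.07°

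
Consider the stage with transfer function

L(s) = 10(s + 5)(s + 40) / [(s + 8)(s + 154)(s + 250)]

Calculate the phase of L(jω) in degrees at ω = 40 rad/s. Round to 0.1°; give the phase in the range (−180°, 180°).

25.5°

At s = jω = j40:
zero (s+5): 5 + j40 → |·| = √(5²+40²) = √1625 ≈ 40.311, ∠ = arctan(40/5) ≈ 82.87°
zero (s+40): 40 + j40 → |·| = √(40²+40²) = √3200 ≈ 56.569, ∠ = arctan(40/40) ≈ 45.00°
pole (s+8): 8 + j40 → |·| = √(8²+40²) = √1664 ≈ 40.792, ∠ = arctan(40/8) ≈ 78.69°
pole (s+154): 154 + j40 → |·| = √(154²+40²) = √25316 ≈ 159.11, ∠ = arctan(40/154) ≈ 14.56°
pole (s+250): 250 + j40 → |·| = √(250²+40²) = √64100 ≈ 253.18, ∠ = arctan(40/250) ≈ 9.09°
∠L = 127.87° − 102.34° = 25.53°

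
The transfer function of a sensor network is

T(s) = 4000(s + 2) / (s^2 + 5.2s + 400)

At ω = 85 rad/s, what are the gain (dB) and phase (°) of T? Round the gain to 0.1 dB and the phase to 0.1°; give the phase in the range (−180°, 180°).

At s = jω = j85:
zero (s+2): 2 + j85 → |·| = √(2²+85²) = √7229 ≈ 85.024, ∠ = arctan(85/2) ≈ 88.65°
quadratic: (j85)² + 5.2·j85 + 400 = -6825 + j442 → |·| ≈ 6839.3, ∠ ≈ 176.29°
|T| = 4000 · 85.024 / 6839.3 ≈ 49.727
Gain = 20 log₁₀(49.727) ≈ 33.93 dB
∠T = 88.65° − 176.29° = -87.64°

33.9 dB, -87.6°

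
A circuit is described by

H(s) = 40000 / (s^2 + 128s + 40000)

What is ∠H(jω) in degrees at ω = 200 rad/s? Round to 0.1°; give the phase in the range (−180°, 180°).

-90.0°

At s = jω = j200:
quadratic: (j200)² + 128·j200 + 40000 = 0 + j25600 → |·| ≈ 25600, ∠ ≈ 90.00°
∠H = 0.00° − 90.00° = -90.00°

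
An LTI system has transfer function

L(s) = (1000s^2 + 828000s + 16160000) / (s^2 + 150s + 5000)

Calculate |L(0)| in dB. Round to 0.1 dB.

L(0) = 16160000 / 5000 = 3232
20 log₁₀(3232) ≈ 70.19 dB

70.2 dB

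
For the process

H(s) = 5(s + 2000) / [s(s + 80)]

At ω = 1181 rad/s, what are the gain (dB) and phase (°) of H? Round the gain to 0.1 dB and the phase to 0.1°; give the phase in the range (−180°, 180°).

-41.6 dB, -145.6°

At s = jω = j1181:
zero (s+2000): 2000 + j1181 → |·| = √(2000²+1181²) = √5394761 ≈ 2322.7, ∠ = arctan(1181/2000) ≈ 30.56°
pole (s+80): 80 + j1181 → |·| = √(80²+1181²) = √1401161 ≈ 1183.7, ∠ = arctan(1181/80) ≈ 86.12°
pole at origin: |s| = 1181, ∠ = 90.00° (in denominator)
|H| = 5 · 2322.7 / 1.3979e+06 ≈ 0.0083078
Gain = 20 log₁₀(0.0083078) ≈ -41.61 dB
∠H = 30.56° − 176.12° = -145.56°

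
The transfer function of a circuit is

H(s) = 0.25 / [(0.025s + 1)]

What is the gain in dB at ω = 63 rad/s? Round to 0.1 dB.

At ω = 63 rad/s:
pole (1 + j63·0.025) = 1 + j1.575 → |·| ≈ 1.8656, ∠ ≈ 57.59°
|H| = 0.25 · 1 / (1.8656) ≈ 0.13401
Gain = 20 log₁₀(0.13401) ≈ -17.46 dB

-17.5 dB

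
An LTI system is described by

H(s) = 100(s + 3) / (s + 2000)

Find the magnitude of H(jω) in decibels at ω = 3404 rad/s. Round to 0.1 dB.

38.7 dB

At s = jω = j3404:
zero (s+3): 3 + j3404 → |·| = √(3²+3404²) = √11587225 ≈ 3404, ∠ = arctan(3404/3) ≈ 89.95°
pole (s+2000): 2000 + j3404 → |·| = √(2000²+3404²) = √15587216 ≈ 3948.1, ∠ = arctan(3404/2000) ≈ 59.56°
|H| = 100 · 3404 / 3948.1 ≈ 86.219
Gain = 20 log₁₀(86.219) ≈ 38.71 dB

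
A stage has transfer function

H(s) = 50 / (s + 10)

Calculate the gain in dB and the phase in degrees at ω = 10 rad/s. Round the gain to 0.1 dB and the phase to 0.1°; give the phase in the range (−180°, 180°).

11.0 dB, -45.0°

At s = jω = j10:
pole (s+10): 10 + j10 → |·| = √(10²+10²) = √200 ≈ 14.142, ∠ = arctan(10/10) ≈ 45.00°
|H| = 50 / 14.142 ≈ 3.5356
Gain = 20 log₁₀(3.5356) ≈ 10.97 dB
∠H = 0.00° − 45.00° = -45.00°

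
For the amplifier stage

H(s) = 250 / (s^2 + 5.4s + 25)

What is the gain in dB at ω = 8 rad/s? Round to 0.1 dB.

12.7 dB

At s = jω = j8:
quadratic: (j8)² + 5.4·j8 + 25 = -39 + j43.2 → |·| ≈ 58.2, ∠ ≈ 132.08°
|H| = 250 / 58.2 ≈ 4.2955
Gain = 20 log₁₀(4.2955) ≈ 12.66 dB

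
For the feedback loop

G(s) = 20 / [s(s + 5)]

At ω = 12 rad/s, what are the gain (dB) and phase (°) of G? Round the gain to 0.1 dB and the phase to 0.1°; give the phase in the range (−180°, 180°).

At s = jω = j12:
pole (s+5): 5 + j12 → |·| = √(5²+12²) = √169 ≈ 13, ∠ = arctan(12/5) ≈ 67.38°
pole at origin: |s| = 12, ∠ = 90.00° (in denominator)
|G| = 20 / 156 ≈ 0.12821
Gain = 20 log₁₀(0.12821) ≈ -17.84 dB
∠G = 0.00° − 157.38° = -157.38°

-17.8 dB, -157.4°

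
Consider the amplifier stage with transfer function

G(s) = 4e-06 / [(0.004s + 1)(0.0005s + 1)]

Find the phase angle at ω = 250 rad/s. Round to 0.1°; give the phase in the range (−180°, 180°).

At ω = 250 rad/s:
pole (1 + j250·0.004) = 1 + j1 → |·| ≈ 1.4142, ∠ ≈ 45.00°
pole (1 + j250·0.0005) = 1 + j0.125 → |·| ≈ 1.0078, ∠ ≈ 7.13°
∠G = (0°) − (45.00° + 7.13°) = -52.13°

-52.1°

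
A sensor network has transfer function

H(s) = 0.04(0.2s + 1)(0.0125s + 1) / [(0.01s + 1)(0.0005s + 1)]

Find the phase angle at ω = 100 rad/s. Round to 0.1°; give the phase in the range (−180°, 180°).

At ω = 100 rad/s:
zero (1 + j100·0.2) = 1 + j20 → |·| ≈ 20.025, ∠ ≈ 87.14°
zero (1 + j100·0.0125) = 1 + j1.25 → |·| ≈ 1.6008, ∠ ≈ 51.34°
pole (1 + j100·0.01) = 1 + j1 → |·| ≈ 1.4142, ∠ ≈ 45.00°
pole (1 + j100·0.0005) = 1 + j0.05 → |·| ≈ 1.0012, ∠ ≈ 2.86°
∠H = (87.14° + 51.34°) − (45.00° + 2.86°) = 90.62°

90.6°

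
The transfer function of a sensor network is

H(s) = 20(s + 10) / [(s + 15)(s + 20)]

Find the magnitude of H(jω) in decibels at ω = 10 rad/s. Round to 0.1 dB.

-3.1 dB

At s = jω = j10:
zero (s+10): 10 + j10 → |·| = √(10²+10²) = √200 ≈ 14.142, ∠ = arctan(10/10) ≈ 45.00°
pole (s+15): 15 + j10 → |·| = √(15²+10²) = √325 ≈ 18.028, ∠ = arctan(10/15) ≈ 33.69°
pole (s+20): 20 + j10 → |·| = √(20²+10²) = √500 ≈ 22.361, ∠ = arctan(10/20) ≈ 26.57°
|H| = 20 · 14.142 / 403.12 ≈ 0.70163
Gain = 20 log₁₀(0.70163) ≈ -3.08 dB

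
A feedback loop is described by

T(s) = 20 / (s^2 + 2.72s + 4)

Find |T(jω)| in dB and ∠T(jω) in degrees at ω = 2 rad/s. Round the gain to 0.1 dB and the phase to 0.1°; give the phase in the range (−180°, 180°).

11.3 dB, -90.0°

At s = jω = j2:
quadratic: (j2)² + 2.72·j2 + 4 = 0 + j5.44 → |·| ≈ 5.44, ∠ ≈ 90.00°
|T| = 20 / 5.44 ≈ 3.6765
Gain = 20 log₁₀(3.6765) ≈ 11.31 dB
∠T = 0.00° − 90.00° = -90.00°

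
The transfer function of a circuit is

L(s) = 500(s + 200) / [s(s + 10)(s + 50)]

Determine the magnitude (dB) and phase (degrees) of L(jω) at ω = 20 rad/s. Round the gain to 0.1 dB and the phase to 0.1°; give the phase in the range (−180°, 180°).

12.4 dB, -169.5°

At s = jω = j20:
zero (s+200): 200 + j20 → |·| = √(200²+20²) = √40400 ≈ 201, ∠ = arctan(20/200) ≈ 5.71°
pole (s+10): 10 + j20 → |·| = √(10²+20²) = √500 ≈ 22.361, ∠ = arctan(20/10) ≈ 63.43°
pole (s+50): 50 + j20 → |·| = √(50²+20²) = √2900 ≈ 53.852, ∠ = arctan(20/50) ≈ 21.80°
pole at origin: |s| = 20, ∠ = 90.00° (in denominator)
|L| = 500 · 201 / 24084 ≈ 4.1729
Gain = 20 log₁₀(4.1729) ≈ 12.41 dB
∠L = 5.71° − 175.23° = -169.52°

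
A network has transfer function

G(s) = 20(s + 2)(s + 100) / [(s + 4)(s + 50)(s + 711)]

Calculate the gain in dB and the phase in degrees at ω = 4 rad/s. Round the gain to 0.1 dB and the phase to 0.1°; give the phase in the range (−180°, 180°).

At s = jω = j4:
zero (s+2): 2 + j4 → |·| = √(2²+4²) = √20 ≈ 4.4721, ∠ = arctan(4/2) ≈ 63.43°
zero (s+100): 100 + j4 → |·| = √(100²+4²) = √10016 ≈ 100.08, ∠ = arctan(4/100) ≈ 2.29°
pole (s+4): 4 + j4 → |·| = √(4²+4²) = √32 ≈ 5.6569, ∠ = arctan(4/4) ≈ 45.00°
pole (s+50): 50 + j4 → |·| = √(50²+4²) = √2516 ≈ 50.16, ∠ = arctan(4/50) ≈ 4.57°
pole (s+711): 711 + j4 → |·| = √(711²+4²) = √505537 ≈ 711.01, ∠ = arctan(4/711) ≈ 0.32°
|G| = 20 · 447.57 / 2.0175e+05 ≈ 0.044369
Gain = 20 log₁₀(0.044369) ≈ -27.06 dB
∠G = 65.72° − 49.89° = 15.83°

-27.1 dB, 15.8°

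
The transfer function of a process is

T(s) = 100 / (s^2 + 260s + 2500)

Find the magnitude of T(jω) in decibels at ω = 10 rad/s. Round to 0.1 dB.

-31.0 dB

Substitute s = j10:
Numerator: 100 = 100 + j0
Denominator: (j10)^2 + 260(j10) + 2500 = 2400 + j2600
|N| = √(100² + 0²) ≈ 100, ∠N ≈ 0.00°
|D| = √(2400² + 2600²) ≈ 3538.4, ∠D ≈ 47.29°
|T| = 100 / 3538.4 ≈ 0.028261
Gain = 20 log₁₀(0.028261) ≈ -30.98 dB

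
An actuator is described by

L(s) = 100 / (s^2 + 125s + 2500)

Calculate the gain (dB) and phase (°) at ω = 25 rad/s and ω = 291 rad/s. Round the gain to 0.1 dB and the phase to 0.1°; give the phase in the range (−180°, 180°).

Substitute s = j25:
Numerator: 100 = 100 + j0
Denominator: (j25)^2 + 125(j25) + 2500 = 1875 + j3125
|N| = √(100² + 0²) ≈ 100, ∠N ≈ 0.00°
|D| = √(1875² + 3125²) ≈ 3644.3, ∠D ≈ 59.04°
|L| = 100 / 3644.3 ≈ 0.02744
Gain = 20 log₁₀(0.02744) ≈ -31.23 dB
∠L = 0.00° − 59.04° = -59.04°

Substitute s = j291:
Numerator: 100 = 100 + j0
Denominator: (j291)^2 + 125(j291) + 2500 = -82181 + j36375
|N| = √(100² + 0²) ≈ 100, ∠N ≈ 0.00°
|D| = √(82181² + 36375²) ≈ 89871, ∠D ≈ 156.12°
|L| = 100 / 89871 ≈ 0.0011127
Gain = 20 log₁₀(0.0011127) ≈ -59.07 dB
∠L = 0.00° − 156.12° = -156.12°

ω = 25: -31.2 dB, -59.0°; ω = 291: -59.1 dB, -156.1°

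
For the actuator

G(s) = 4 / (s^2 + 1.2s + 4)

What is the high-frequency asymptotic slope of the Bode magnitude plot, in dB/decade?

Each pole contributes −20 dB/decade at high frequency; each zero contributes +20 dB/decade.
Net: 0 zero(s) − 2 pole(s) → -40 dB/decade.

-40 dB/decade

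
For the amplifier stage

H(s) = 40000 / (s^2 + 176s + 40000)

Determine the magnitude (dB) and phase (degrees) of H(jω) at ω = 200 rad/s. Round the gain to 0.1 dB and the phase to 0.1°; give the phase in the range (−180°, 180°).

1.1 dB, -90.0°

At s = jω = j200:
quadratic: (j200)² + 176·j200 + 40000 = 0 + j35200 → |·| ≈ 35200, ∠ ≈ 90.00°
|H| = 40000 / 35200 ≈ 1.1364
Gain = 20 log₁₀(1.1364) ≈ 1.11 dB
∠H = 0.00° − 90.00° = -90.00°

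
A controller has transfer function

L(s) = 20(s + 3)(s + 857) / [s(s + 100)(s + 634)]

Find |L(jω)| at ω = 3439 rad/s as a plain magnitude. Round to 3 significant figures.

0.00589

At s = jω = j3439:
zero (s+3): 3 + j3439 → |·| = √(3²+3439²) = √11826730 ≈ 3439, ∠ = arctan(3439/3) ≈ 89.95°
zero (s+857): 857 + j3439 → |·| = √(857²+3439²) = √12561170 ≈ 3544.2, ∠ = arctan(3439/857) ≈ 76.01°
pole (s+100): 100 + j3439 → |·| = √(100²+3439²) = √11836721 ≈ 3440.5, ∠ = arctan(3439/100) ≈ 88.33°
pole (s+634): 634 + j3439 → |·| = √(634²+3439²) = √12228677 ≈ 3497, ∠ = arctan(3439/634) ≈ 79.55°
pole at origin: |s| = 3439, ∠ = 90.00° (in denominator)
|L| = 20 · 1.2189e+07 / 4.1376e+10 ≈ 0.0058918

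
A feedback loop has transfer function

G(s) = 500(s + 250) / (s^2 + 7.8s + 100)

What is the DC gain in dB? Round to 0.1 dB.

G(0) = 500·250 / 100 = 1250
20 log₁₀(1250) ≈ 61.94 dB

61.9 dB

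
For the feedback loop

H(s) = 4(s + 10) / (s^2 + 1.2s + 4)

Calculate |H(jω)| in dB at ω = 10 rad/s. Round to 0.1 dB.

At s = jω = j10:
zero (s+10): 10 + j10 → |·| = √(10²+10²) = √200 ≈ 14.142, ∠ = arctan(10/10) ≈ 45.00°
quadratic: (j10)² + 1.2·j10 + 4 = -96 + j12 → |·| ≈ 96.747, ∠ ≈ 172.87°
|H| = 4 · 14.142 / 96.747 ≈ 0.5847
Gain = 20 log₁₀(0.5847) ≈ -4.66 dB

-4.7 dB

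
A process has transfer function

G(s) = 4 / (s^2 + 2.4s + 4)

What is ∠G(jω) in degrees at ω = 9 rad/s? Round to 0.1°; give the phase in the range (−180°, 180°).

At s = jω = j9:
quadratic: (j9)² + 2.4·j9 + 4 = -77 + j21.6 → |·| ≈ 79.972, ∠ ≈ 164.33°
∠G = 0.00° − 164.33° = -164.33°

-164.3°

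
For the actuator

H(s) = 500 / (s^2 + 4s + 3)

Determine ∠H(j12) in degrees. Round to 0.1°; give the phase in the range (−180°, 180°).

-161.2°

Substitute s = j12:
Numerator: 500 = 500 + j0
Denominator: (j12)^2 + 4(j12) + 3 = -141 + j48
|N| = √(500² + 0²) ≈ 500, ∠N ≈ 0.00°
|D| = √(141² + 48²) ≈ 148.95, ∠D ≈ 161.20°
∠H = 0.00° − 161.20° = -161.20°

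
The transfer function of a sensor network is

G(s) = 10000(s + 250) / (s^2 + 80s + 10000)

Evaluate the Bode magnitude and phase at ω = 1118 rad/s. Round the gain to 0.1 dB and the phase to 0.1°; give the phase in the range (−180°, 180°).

19.3 dB, -98.5°

At s = jω = j1118:
zero (s+250): 250 + j1118 → |·| = √(250²+1118²) = √1312424 ≈ 1145.6, ∠ = arctan(1118/250) ≈ 77.40°
quadratic: (j1118)² + 80·j1118 + 10000 = -1239924 + j89440 → |·| ≈ 1.2431e+06, ∠ ≈ 175.87°
|G| = 10000 · 1145.6 / 1.2431e+06 ≈ 9.2157
Gain = 20 log₁₀(9.2157) ≈ 19.29 dB
∠G = 77.40° − 175.87° = -98.47°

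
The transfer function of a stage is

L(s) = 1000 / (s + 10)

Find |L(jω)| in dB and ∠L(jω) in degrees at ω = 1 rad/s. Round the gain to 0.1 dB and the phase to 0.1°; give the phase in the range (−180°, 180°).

Substitute s = j1:
Numerator: 1000 = 1000 + j0
Denominator: (j1) + 10 = 10 + j1
|N| = √(1000² + 0²) ≈ 1000, ∠N ≈ 0.00°
|D| = √(10² + 1²) ≈ 10.05, ∠D ≈ 5.71°
|L| = 1000 / 10.05 ≈ 99.502
Gain = 20 log₁₀(99.502) ≈ 39.96 dB
∠L = 0.00° − 5.71° = -5.71°

40.0 dB, -5.7°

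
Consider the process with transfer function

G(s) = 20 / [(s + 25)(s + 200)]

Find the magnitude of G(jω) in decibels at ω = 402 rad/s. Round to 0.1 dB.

-79.1 dB

At s = jω = j402:
pole (s+25): 25 + j402 → |·| = √(25²+402²) = √162229 ≈ 402.78, ∠ = arctan(402/25) ≈ 86.44°
pole (s+200): 200 + j402 → |·| = √(200²+402²) = √201604 ≈ 449, ∠ = arctan(402/200) ≈ 63.55°
|G| = 20 / 1.8085e+05 ≈ 0.00011059
Gain = 20 log₁₀(0.00011059) ≈ -79.13 dB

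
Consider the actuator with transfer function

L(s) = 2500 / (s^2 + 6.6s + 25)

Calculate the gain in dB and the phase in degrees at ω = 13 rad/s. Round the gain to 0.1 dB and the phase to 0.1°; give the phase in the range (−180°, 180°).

At s = jω = j13:
quadratic: (j13)² + 6.6·j13 + 25 = -144 + j85.8 → |·| ≈ 167.62, ∠ ≈ 149.21°
|L| = 2500 / 167.62 ≈ 14.915
Gain = 20 log₁₀(14.915) ≈ 23.47 dB
∠L = 0.00° − 149.21° = -149.21°

23.5 dB, -149.2°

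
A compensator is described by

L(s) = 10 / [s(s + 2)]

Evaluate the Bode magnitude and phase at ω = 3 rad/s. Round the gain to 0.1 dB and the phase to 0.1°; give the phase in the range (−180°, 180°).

At s = jω = j3:
pole (s+2): 2 + j3 → |·| = √(2²+3²) = √13 ≈ 3.6056, ∠ = arctan(3/2) ≈ 56.31°
pole at origin: |s| = 3, ∠ = 90.00° (in denominator)
|L| = 10 / 10.817 ≈ 0.92447
Gain = 20 log₁₀(0.92447) ≈ -0.68 dB
∠L = 0.00° − 146.31° = -146.31°

-0.7 dB, -146.3°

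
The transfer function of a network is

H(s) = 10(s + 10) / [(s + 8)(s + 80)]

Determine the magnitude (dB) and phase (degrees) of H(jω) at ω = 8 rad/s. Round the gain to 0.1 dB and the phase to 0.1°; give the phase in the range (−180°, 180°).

At s = jω = j8:
zero (s+10): 10 + j8 → |·| = √(10²+8²) = √164 ≈ 12.806, ∠ = arctan(8/10) ≈ 38.66°
pole (s+8): 8 + j8 → |·| = √(8²+8²) = √128 ≈ 11.314, ∠ = arctan(8/8) ≈ 45.00°
pole (s+80): 80 + j8 → |·| = √(80²+8²) = √6464 ≈ 80.399, ∠ = arctan(8/80) ≈ 5.71°
|H| = 10 · 12.806 / 909.63 ≈ 0.14078
Gain = 20 log₁₀(0.14078) ≈ -17.03 dB
∠H = 38.66° − 50.71° = -12.05°

-17.0 dB, -12.1°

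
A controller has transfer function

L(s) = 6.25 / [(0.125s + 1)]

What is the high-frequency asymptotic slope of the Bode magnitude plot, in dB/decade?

Each pole contributes −20 dB/decade at high frequency; each zero contributes +20 dB/decade.
Net: 0 zero(s) − 1 pole(s) → -20 dB/decade.

-20 dB/decade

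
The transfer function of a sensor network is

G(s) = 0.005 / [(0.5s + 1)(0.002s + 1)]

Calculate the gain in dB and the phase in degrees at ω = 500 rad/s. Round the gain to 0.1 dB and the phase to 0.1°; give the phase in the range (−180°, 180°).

At ω = 500 rad/s:
pole (1 + j500·0.5) = 1 + j250 → |·| ≈ 250, ∠ ≈ 89.77°
pole (1 + j500·0.002) = 1 + j1 → |·| ≈ 1.4142, ∠ ≈ 45.00°
|G| = 0.005 · 1 / (250 · 1.4142) ≈ 1.4142e-05
Gain = 20 log₁₀(1.4142e-05) ≈ -96.99 dB
∠G = (0°) − (89.77° + 45.00°) = -134.77°

-97.0 dB, -134.8°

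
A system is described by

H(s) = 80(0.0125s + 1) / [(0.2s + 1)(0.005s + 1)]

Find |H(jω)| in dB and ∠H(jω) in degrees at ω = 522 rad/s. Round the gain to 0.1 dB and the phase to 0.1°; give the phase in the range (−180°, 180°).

At ω = 522 rad/s:
zero (1 + j522·0.0125) = 1 + j6.525 → |·| ≈ 6.6012, ∠ ≈ 81.29°
pole (1 + j522·0.2) = 1 + j104.4 → |·| ≈ 104.4, ∠ ≈ 89.45°
pole (1 + j522·0.005) = 1 + j2.61 → |·| ≈ 2.795, ∠ ≈ 69.04°
|H| = 80 · 6.6012 / (104.4 · 2.795) ≈ 1.8098
Gain = 20 log₁₀(1.8098) ≈ 5.15 dB
∠H = (81.29°) − (89.45° + 69.04°) = -77.20°

5.2 dB, -77.2°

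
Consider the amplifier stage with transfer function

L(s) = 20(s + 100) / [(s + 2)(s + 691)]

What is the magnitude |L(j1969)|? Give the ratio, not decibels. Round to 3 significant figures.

0.00960

At s = jω = j1969:
zero (s+100): 100 + j1969 → |·| = √(100²+1969²) = √3886961 ≈ 1971.5, ∠ = arctan(1969/100) ≈ 87.09°
pole (s+2): 2 + j1969 → |·| = √(2²+1969²) = √3876965 ≈ 1969, ∠ = arctan(1969/2) ≈ 89.94°
pole (s+691): 691 + j1969 → |·| = √(691²+1969²) = √4354442 ≈ 2086.7, ∠ = arctan(1969/691) ≈ 70.66°
|L| = 20 · 1971.5 / 4.1087e+06 ≈ 0.0095967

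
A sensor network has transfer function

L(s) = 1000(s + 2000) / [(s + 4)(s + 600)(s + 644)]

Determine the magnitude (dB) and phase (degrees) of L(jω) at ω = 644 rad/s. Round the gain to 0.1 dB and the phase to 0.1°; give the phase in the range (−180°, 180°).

-47.8 dB, -163.8°

At s = jω = j644:
zero (s+2000): 2000 + j644 → |·| = √(2000²+644²) = √4414736 ≈ 2101.1, ∠ = arctan(644/2000) ≈ 17.85°
pole (s+4): 4 + j644 → |·| = √(4²+644²) = √414752 ≈ 644.01, ∠ = arctan(644/4) ≈ 89.64°
pole (s+600): 600 + j644 → |·| = √(600²+644²) = √774736 ≈ 880.19, ∠ = arctan(644/600) ≈ 47.03°
pole (s+644): 644 + j644 → |·| = √(644²+644²) = √829472 ≈ 910.75, ∠ = arctan(644/644) ≈ 45.00°
|L| = 1000 · 2101.1 / 5.1626e+08 ≈ 0.0040698
Gain = 20 log₁₀(0.0040698) ≈ -47.81 dB
∠L = 17.85° − 181.67° = -163.82°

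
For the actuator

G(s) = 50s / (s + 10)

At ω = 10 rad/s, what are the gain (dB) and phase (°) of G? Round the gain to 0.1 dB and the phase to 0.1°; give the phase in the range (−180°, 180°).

At s = jω = j10:
zero at origin: s = j10 → |·| = 10, ∠ = 90.00°
pole (s+10): 10 + j10 → |·| = √(10²+10²) = √200 ≈ 14.142, ∠ = arctan(10/10) ≈ 45.00°
|G| = 50 · 10 / 14.142 ≈ 35.356
Gain = 20 log₁₀(35.356) ≈ 30.97 dB
∠G = 90.00° − 45.00° = 45.00°

31.0 dB, 45.0°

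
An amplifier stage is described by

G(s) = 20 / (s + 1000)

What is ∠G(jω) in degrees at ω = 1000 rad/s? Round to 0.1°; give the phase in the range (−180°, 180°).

Substitute s = j1000:
Numerator: 20 = 20 + j0
Denominator: (j1000) + 1000 = 1000 + j1000
|N| = √(20² + 0²) ≈ 20, ∠N ≈ 0.00°
|D| = √(1000² + 1000²) ≈ 1414.2, ∠D ≈ 45.00°
∠G = 0.00° − 45.00° = -45.00°

-45.0°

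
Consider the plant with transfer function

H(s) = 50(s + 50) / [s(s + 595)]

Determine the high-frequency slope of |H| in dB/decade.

Each pole contributes −20 dB/decade at high frequency; each zero contributes +20 dB/decade.
Net: 1 zero(s) − 2 pole(s) → -20 dB/decade.

-20 dB/decade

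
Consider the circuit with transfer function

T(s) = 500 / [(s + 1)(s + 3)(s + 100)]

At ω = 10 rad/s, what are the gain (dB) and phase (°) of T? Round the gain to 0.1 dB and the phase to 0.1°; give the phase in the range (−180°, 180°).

At s = jω = j10:
pole (s+1): 1 + j10 → |·| = √(1²+10²) = √101 ≈ 10.05, ∠ = arctan(10/1) ≈ 84.29°
pole (s+3): 3 + j10 → |·| = √(3²+10²) = √109 ≈ 10.44, ∠ = arctan(10/3) ≈ 73.30°
pole (s+100): 100 + j10 → |·| = √(100²+10²) = √10100 ≈ 100.5, ∠ = arctan(10/100) ≈ 5.71°
|T| = 500 / 10545 ≈ 0.047416
Gain = 20 log₁₀(0.047416) ≈ -26.48 dB
∠T = 0.00° − 163.30° = -163.30°

-26.5 dB, -163.3°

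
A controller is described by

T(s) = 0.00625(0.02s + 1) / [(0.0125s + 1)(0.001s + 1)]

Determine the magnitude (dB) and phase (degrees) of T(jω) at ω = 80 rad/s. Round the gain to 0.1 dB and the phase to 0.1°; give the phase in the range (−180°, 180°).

At ω = 80 rad/s:
zero (1 + j80·0.02) = 1 + j1.6 → |·| ≈ 1.8868, ∠ ≈ 57.99°
pole (1 + j80·0.0125) = 1 + j1 → |·| ≈ 1.4142, ∠ ≈ 45.00°
pole (1 + j80·0.001) = 1 + j0.08 → |·| ≈ 1.0032, ∠ ≈ 4.57°
|T| = 0.00625 · 1.8868 / (1.4142 · 1.0032) ≈ 0.008312
Gain = 20 log₁₀(0.008312) ≈ -41.61 dB
∠T = (57.99°) − (45.00° + 4.57°) = 8.42°

-41.6 dB, 8.4°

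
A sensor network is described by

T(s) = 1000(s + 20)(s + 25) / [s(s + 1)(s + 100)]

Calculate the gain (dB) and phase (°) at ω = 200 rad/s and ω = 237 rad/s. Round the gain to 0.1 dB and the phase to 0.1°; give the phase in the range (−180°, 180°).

At s = jω = j200:
zero (s+20): 20 + j200 → |·| = √(20²+200²) = √40400 ≈ 201, ∠ = arctan(200/20) ≈ 84.29°
zero (s+25): 25 + j200 → |·| = √(25²+200²) = √40625 ≈ 201.56, ∠ = arctan(200/25) ≈ 82.87°
pole (s+1): 1 + j200 → |·| = √(1²+200²) = √40001 ≈ 200, ∠ = arctan(200/1) ≈ 89.71°
pole (s+100): 100 + j200 → |·| = √(100²+200²) = √50000 ≈ 223.61, ∠ = arctan(200/100) ≈ 63.43°
pole at origin: |s| = 200, ∠ = 90.00° (in denominator)
|T| = 1000 · 40514 / 8.9444e+06 ≈ 4.5295
Gain = 20 log₁₀(4.5295) ≈ 13.12 dB
∠T = 167.16° − 243.14° = -75.98°

At s = jω = j237:
zero (s+20): 20 + j237 → |·| = √(20²+237²) = √56569 ≈ 237.84, ∠ = arctan(237/20) ≈ 85.18°
zero (s+25): 25 + j237 → |·| = √(25²+237²) = √56794 ≈ 238.31, ∠ = arctan(237/25) ≈ 83.98°
pole (s+1): 1 + j237 → |·| = √(1²+237²) = √56170 ≈ 237, ∠ = arctan(237/1) ≈ 89.76°
pole (s+100): 100 + j237 → |·| = √(100²+237²) = √66169 ≈ 257.23, ∠ = arctan(237/100) ≈ 67.12°
pole at origin: |s| = 237, ∠ = 90.00° (in denominator)
|T| = 1000 · 56680 / 1.4448e+07 ≈ 3.923
Gain = 20 log₁₀(3.923) ≈ 11.87 dB
∠T = 169.16° − 246.88° = -77.72°

ω = 200: 13.1 dB, -76.0°; ω = 237: 11.9 dB, -77.7°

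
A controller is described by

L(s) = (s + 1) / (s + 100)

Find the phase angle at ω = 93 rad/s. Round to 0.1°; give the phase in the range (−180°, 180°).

46.5°

Substitute s = j93:
Numerator: (j93) + 1 = 1 + j93
Denominator: (j93) + 100 = 100 + j93
|N| = √(1² + 93²) ≈ 93.005, ∠N ≈ 89.38°
|D| = √(100² + 93²) ≈ 136.56, ∠D ≈ 42.92°
∠L = 89.38° − 42.92° = 46.46°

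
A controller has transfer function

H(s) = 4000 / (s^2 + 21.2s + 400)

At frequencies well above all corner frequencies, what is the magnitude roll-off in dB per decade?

-40 dB/decade

Each pole contributes −20 dB/decade at high frequency; each zero contributes +20 dB/decade.
Net: 0 zero(s) − 2 pole(s) → -40 dB/decade.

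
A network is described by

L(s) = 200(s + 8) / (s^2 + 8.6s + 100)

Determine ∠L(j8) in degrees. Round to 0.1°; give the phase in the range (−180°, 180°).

-17.4°

At s = jω = j8:
zero (s+8): 8 + j8 → |·| = √(8²+8²) = √128 ≈ 11.314, ∠ = arctan(8/8) ≈ 45.00°
quadratic: (j8)² + 8.6·j8 + 100 = 36 + j68.8 → |·| ≈ 77.649, ∠ ≈ 62.38°
∠L = 45.00° − 62.38° = -17.38°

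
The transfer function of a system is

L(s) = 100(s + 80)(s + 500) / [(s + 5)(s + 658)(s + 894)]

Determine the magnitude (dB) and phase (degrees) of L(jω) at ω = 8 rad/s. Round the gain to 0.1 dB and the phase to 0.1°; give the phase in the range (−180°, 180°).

At s = jω = j8:
zero (s+80): 80 + j8 → |·| = √(80²+8²) = √6464 ≈ 80.399, ∠ = arctan(8/80) ≈ 5.71°
zero (s+500): 500 + j8 → |·| = √(500²+8²) = √250064 ≈ 500.06, ∠ = arctan(8/500) ≈ 0.92°
pole (s+5): 5 + j8 → |·| = √(5²+8²) = √89 ≈ 9.434, ∠ = arctan(8/5) ≈ 57.99°
pole (s+658): 658 + j8 → |·| = √(658²+8²) = √433028 ≈ 658.05, ∠ = arctan(8/658) ≈ 0.70°
pole (s+894): 894 + j8 → |·| = √(894²+8²) = √799300 ≈ 894.04, ∠ = arctan(8/894) ≈ 0.51°
|L| = 100 · 40204 / 5.5502e+06 ≈ 0.72437
Gain = 20 log₁₀(0.72437) ≈ -2.80 dB
∠L = 6.63° − 59.20° = -52.57°

-2.8 dB, -52.6°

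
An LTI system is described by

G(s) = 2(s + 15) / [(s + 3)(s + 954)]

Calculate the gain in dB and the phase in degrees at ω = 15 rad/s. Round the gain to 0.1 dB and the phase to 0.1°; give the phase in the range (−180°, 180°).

-50.7 dB, -34.6°

At s = jω = j15:
zero (s+15): 15 + j15 → |·| = √(15²+15²) = √450 ≈ 21.213, ∠ = arctan(15/15) ≈ 45.00°
pole (s+3): 3 + j15 → |·| = √(3²+15²) = √234 ≈ 15.297, ∠ = arctan(15/3) ≈ 78.69°
pole (s+954): 954 + j15 → |·| = √(954²+15²) = √910341 ≈ 954.12, ∠ = arctan(15/954) ≈ 0.90°
|G| = 2 · 21.213 / 14595 ≈ 0.0029069
Gain = 20 log₁₀(0.0029069) ≈ -50.73 dB
∠G = 45.00° − 79.59° = -34.59°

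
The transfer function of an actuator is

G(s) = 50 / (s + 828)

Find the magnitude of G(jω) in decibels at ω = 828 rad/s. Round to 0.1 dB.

-27.4 dB

Substitute s = j828:
Numerator: 50 = 50 + j0
Denominator: (j828) + 828 = 828 + j828
|N| = √(50² + 0²) ≈ 50, ∠N ≈ 0.00°
|D| = √(828² + 828²) ≈ 1171, ∠D ≈ 45.00°
|G| = 50 / 1171 ≈ 0.042699
Gain = 20 log₁₀(0.042699) ≈ -27.39 dB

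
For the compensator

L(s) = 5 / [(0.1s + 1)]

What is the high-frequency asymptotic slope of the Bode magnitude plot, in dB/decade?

Each pole contributes −20 dB/decade at high frequency; each zero contributes +20 dB/decade.
Net: 0 zero(s) − 1 pole(s) → -20 dB/decade.

-20 dB/decade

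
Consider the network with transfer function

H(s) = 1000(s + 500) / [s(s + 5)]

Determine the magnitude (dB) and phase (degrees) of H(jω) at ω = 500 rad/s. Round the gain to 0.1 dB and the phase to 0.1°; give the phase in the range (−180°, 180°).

At s = jω = j500:
zero (s+500): 500 + j500 → |·| = √(500²+500²) = √500000 ≈ 707.11, ∠ = arctan(500/500) ≈ 45.00°
pole (s+5): 5 + j500 → |·| = √(5²+500²) = √250025 ≈ 500.02, ∠ = arctan(500/5) ≈ 89.43°
pole at origin: |s| = 500, ∠ = 90.00° (in denominator)
|H| = 1000 · 707.11 / 2.5001e+05 ≈ 2.8283
Gain = 20 log₁₀(2.8283) ≈ 9.03 dB
∠H = 45.00° − 179.43° = -134.43°

9.0 dB, -134.4°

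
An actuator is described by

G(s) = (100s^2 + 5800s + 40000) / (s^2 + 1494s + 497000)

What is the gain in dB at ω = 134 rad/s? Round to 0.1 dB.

11.4 dB

Substitute s = j134:
Numerator: 100(j134)^2 + 5800(j134) + 40000 = -1755600 + j777200
Denominator: (j134)^2 + 1494(j134) + 497000 = 479044 + j200196
|N| = √(1755600² + 777200²) ≈ 1.9199e+06, ∠N ≈ 156.12°
|D| = √(479044² + 200196²) ≈ 5.1919e+05, ∠D ≈ 22.68°
|G| = 1.9199e+06 / 5.1919e+05 ≈ 3.6979
Gain = 20 log₁₀(3.6979) ≈ 11.36 dB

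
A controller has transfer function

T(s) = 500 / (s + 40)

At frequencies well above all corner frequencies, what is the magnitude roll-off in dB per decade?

-20 dB/decade

Each pole contributes −20 dB/decade at high frequency; each zero contributes +20 dB/decade.
Net: 0 zero(s) − 1 pole(s) → -20 dB/decade.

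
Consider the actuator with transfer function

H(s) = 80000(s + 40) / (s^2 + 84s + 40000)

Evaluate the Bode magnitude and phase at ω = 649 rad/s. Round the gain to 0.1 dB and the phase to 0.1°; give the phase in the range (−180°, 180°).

42.6 dB, -85.4°

At s = jω = j649:
zero (s+40): 40 + j649 → |·| = √(40²+649²) = √422801 ≈ 650.23, ∠ = arctan(649/40) ≈ 86.47°
quadratic: (j649)² + 84·j649 + 40000 = -381201 + j54516 → |·| ≈ 3.8508e+05, ∠ ≈ 171.86°
|H| = 80000 · 650.23 / 3.8508e+05 ≈ 135.08
Gain = 20 log₁₀(135.08) ≈ 42.61 dB
∠H = 86.47° − 171.86° = -85.39°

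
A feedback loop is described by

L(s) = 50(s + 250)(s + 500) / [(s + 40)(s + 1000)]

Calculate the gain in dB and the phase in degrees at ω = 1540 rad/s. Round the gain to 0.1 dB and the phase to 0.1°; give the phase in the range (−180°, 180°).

33.0 dB, 7.3°

At s = jω = j1540:
zero (s+250): 250 + j1540 → |·| = √(250²+1540²) = √2434100 ≈ 1560.2, ∠ = arctan(1540/250) ≈ 80.78°
zero (s+500): 500 + j1540 → |·| = √(500²+1540²) = √2621600 ≈ 1619.1, ∠ = arctan(1540/500) ≈ 72.01°
pole (s+40): 40 + j1540 → |·| = √(40²+1540²) = √2373200 ≈ 1540.5, ∠ = arctan(1540/40) ≈ 88.51°
pole (s+1000): 1000 + j1540 → |·| = √(1000²+1540²) = √3371600 ≈ 1836.2, ∠ = arctan(1540/1000) ≈ 57.00°
|L| = 50 · 2.5261e+06 / 2.8287e+06 ≈ 44.651
Gain = 20 log₁₀(44.651) ≈ 33.00 dB
∠L = 152.79° − 145.51° = 7.28°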